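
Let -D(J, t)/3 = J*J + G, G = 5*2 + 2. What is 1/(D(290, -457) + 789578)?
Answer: 1/537242 ≈ 1.8614e-6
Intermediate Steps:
G = 12 (G = 10 + 2 = 12)
D(J, t) = -36 - 3*J² (D(J, t) = -3*(J*J + 12) = -3*(J² + 12) = -3*(12 + J²) = -36 - 3*J²)
1/(D(290, -457) + 789578) = 1/((-36 - 3*290²) + 789578) = 1/((-36 - 3*84100) + 789578) = 1/((-36 - 252300) + 789578) = 1/(-252336 + 789578) = 1/537242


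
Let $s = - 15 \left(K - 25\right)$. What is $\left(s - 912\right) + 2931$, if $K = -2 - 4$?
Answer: $2484$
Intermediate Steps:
$K = -6$ ($K = -2 - 4 = -6$)
$s = 465$ ($s = - 15 \left(-6 - 25\right) = \left(-15\right) \left(-31\right) = 465$)
$\left(s - 912\right) + 2931 = \left(465 - 912\right) + 2931 = -447 + 2931 = 2484$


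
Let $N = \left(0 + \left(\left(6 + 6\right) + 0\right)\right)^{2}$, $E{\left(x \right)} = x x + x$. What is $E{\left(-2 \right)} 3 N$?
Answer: $864$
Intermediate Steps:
$E{\left(x \right)} = x + x^{2}$ ($E{\left(x \right)} = x^{2} + x = x + x^{2}$)
$N = 144$ ($N = \left(0 + \left(12 + 0\right)\right)^{2} = \left(0 + 12\right)^{2} = 12^{2} = 144$)
$E{\left(-2 \right)} 3 N = - 2 \left(1 - 2\right) 3 \cdot 144 = \left(-2\right) \left(-1\right) 3 \cdot 144 = 2 \cdot 3 \cdot 144 = 6 \cdot 144 = 864$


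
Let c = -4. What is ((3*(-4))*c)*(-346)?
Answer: -16608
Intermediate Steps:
((3*(-4))*c)*(-346) = ((3*(-4))*(-4))*(-346) = -12*(-4)*(-346) = 48*(-346) = -16608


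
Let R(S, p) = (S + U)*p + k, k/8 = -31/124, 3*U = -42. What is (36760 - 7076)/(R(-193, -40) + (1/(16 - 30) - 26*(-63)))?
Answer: 415576/138823 ≈ 2.9936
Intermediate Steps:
U = -14 (U = (⅓)*(-42) = -14)
k = -2 (k = 8*(-31/124) = 8*(-31*1/124) = 8*(-¼) = -2)
R(S, p) = -2 + p*(-14 + S) (R(S, p) = (S - 14)*p - 2 = (-14 + S)*p - 2 = p*(-14 + S) - 2 = -2 + p*(-14 + S))
(36760 - 7076)/(R(-193, -40) + (1/(16 - 30) - 26*(-63))) = (36760 - 7076)/((-2 - 14*(-40) - 193*(-40)) + (1/(16 - 30) - 26*(-63))) = 29684/((-2 + 560 + 7720) + (1/(-14) + 1638)) = 29684/(8278 + (-1/14 + 1638)) = 29684/(8278 + 22931/14) = 29684/(138823/14) = 29684*(14/138823) = 415576/138823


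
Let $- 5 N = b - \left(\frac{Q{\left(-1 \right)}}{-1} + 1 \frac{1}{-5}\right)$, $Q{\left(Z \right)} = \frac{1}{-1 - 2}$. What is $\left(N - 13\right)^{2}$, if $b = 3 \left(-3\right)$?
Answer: $\frac{702244}{5625} \approx 124.84$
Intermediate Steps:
$Q{\left(Z \right)} = - \frac{1}{3}$ ($Q{\left(Z \right)} = \frac{1}{-3} = - \frac{1}{3}$)
$b = -9$
$N = \frac{137}{75}$ ($N = - \frac{-9 - \left(- \frac{1}{3 \left(-1\right)} + 1 \frac{1}{-5}\right)}{5} = - \frac{-9 - \left(\left(- \frac{1}{3}\right) \left(-1\right) + 1 \left(- \frac{1}{5}\right)\right)}{5} = - \frac{-9 - \left(\frac{1}{3} - \frac{1}{5}\right)}{5} = - \frac{-9 - \frac{2}{15}}{5} = \left(- \frac{1}{5}\right) \left(- \frac{137}{15}\right) = \frac{137}{75} \approx 1.8267$)
$\left(N - 13\right)^{2} = \left(\frac{137}{75} - 13\right)^{2} = \left(- \frac{838}{75}\right)^{2} = \frac{702244}{5625}$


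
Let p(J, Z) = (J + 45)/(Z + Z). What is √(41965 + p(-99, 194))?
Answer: √1579389502/194 ≈ 204.85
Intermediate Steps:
p(J, Z) = (45 + J)/(2*Z) (p(J, Z) = (45 + J)/((2*Z)) = (45 + J)*(1/(2*Z)) = (45 + J)/(2*Z))
√(41965 + p(-99, 194)) = √(41965 + (½)*(45 - 99)/194) = √(41965 + (½)*(1/194)*(-54)) = √(41965 - 27/194) = √(8141183/194) = √1579389502/194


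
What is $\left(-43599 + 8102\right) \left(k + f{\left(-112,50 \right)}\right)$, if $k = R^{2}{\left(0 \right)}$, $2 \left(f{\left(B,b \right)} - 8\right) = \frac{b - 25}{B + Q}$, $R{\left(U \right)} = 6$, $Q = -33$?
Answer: $- \frac{90410859}{58} \approx -1.5588 \cdot 10^{6}$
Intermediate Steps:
$f{\left(B,b \right)} = 8 + \frac{-25 + b}{2 \left(-33 + B\right)}$ ($f{\left(B,b \right)} = 8 + \frac{\left(b - 25\right) \frac{1}{B - 33}}{2} = 8 + \frac{\left(-25 + b\right) \frac{1}{-33 + B}}{2} = 8 + \frac{\frac{1}{-33 + B} \left(-25 + b\right)}{2} = 8 + \frac{-25 + b}{2 \left(-33 + B\right)}$)
$k = 36$ ($k = 6^{2} = 36$)
$\left(-43599 + 8102\right) \left(k + f{\left(-112,50 \right)}\right) = \left(-43599 + 8102\right) \left(36 + \frac{-553 + 50 + 16 \left(-112\right)}{2 \left(-33 - 112\right)}\right) = - 35497 \left(36 + \frac{-553 + 50 - 1792}{2 \left(-145\right)}\right) = - 35497 \left(36 + \frac{1}{2} \left(- \frac{1}{145}\right) \left(-2295\right)\right) = - 35497 \left(36 + \frac{459}{58}\right) = \left(-35497\right) \frac{2547}{58} = - \frac{90410859}{58}$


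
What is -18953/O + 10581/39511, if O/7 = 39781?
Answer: 2197607344/11002509637 ≈ 0.19974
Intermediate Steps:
O = 278467 (O = 7*39781 = 278467)
-18953/O + 10581/39511 = -18953/278467 + 10581/39511 = 2197607344/11002509637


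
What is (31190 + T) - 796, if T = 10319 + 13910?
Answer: 54623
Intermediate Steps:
T = 24229
(31190 + T) - 796 = (31190 + 24229) - 796 = 55419 - 796 = 54623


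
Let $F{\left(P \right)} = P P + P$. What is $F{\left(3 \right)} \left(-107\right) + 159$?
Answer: $-1125$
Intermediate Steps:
$F{\left(P \right)} = P + P^{2}$ ($F{\left(P \right)} = P^{2} + P = P + P^{2}$)
$F{\left(3 \right)} \left(-107\right) + 159 = 3 \left(1 + 3\right) \left(-107\right) + 159 = 3 \cdot 4 \left(-107\right) + 159 = 12 \left(-107\right) + 159 = -1284 + 159 = -1125$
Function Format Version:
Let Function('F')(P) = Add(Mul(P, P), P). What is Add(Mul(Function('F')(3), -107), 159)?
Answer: -1125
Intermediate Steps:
Function('F')(P) = Add(P, Pow(P, 2)) (Function('F')(P) = Add(Pow(P, 2), P) = Add(P, Pow(P, 2)))
Add(Mul(Function('F')(3), -107), 159) = Add(Mul(Mul(3, Add(1, 3)), -107), 159) = Add(Mul(Mul(3, 4), -107), 159) = Add(Mul(12, -107), 159) = Add(-1284, 159) = -1125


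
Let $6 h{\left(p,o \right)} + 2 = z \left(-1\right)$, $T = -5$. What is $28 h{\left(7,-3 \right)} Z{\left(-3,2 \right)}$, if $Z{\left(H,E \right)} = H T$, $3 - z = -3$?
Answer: $-560$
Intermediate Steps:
$z = 6$ ($z = 3 - -3 = 3 + 3 = 6$)
$h{\left(p,o \right)} = - \frac{4}{3}$ ($h{\left(p,o \right)} = - \frac{1}{3} + \frac{6 \left(-1\right)}{6} = - \frac{1}{3} + \frac{1}{6} \left(-6\right) = - \frac{1}{3} - 1 = - \frac{4}{3}$)
$Z{\left(H,E \right)} = - 5 H$ ($Z{\left(H,E \right)} = H \left(-5\right) = - 5 H$)
$28 h{\left(7,-3 \right)} Z{\left(-3,2 \right)} = 28 \left(- \frac{4}{3}\right) \left(\left(-5\right) \left(-3\right)\right) = \left(- \frac{112}{3}\right) 15 = -560$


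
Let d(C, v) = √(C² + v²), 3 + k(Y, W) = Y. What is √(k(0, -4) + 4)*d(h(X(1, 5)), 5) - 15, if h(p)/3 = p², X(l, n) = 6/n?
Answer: -15 + √27289/25 ≈ -8.3922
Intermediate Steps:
k(Y, W) = -3 + Y
h(p) = 3*p²
√(k(0, -4) + 4)*d(h(X(1, 5)), 5) - 15 = √((-3 + 0) + 4)*√((3*(6/5)²)² + 5²) - 15 = √(-3 + 4)*√((3*(6*(⅕))²)² + 25) - 15 = √1*√((3*(6/5)²)² + 25) - 15 = 1*√((3*(36/25))² + 25) - 15 = 1*√((108/25)² + 25) - 15 = 1*√(11664/625 + 25) - 15 = 1*√(27289/625) - 15 = 1*(√27289/25) - 15 = √27289/25 - 15 = -15 + √27289/25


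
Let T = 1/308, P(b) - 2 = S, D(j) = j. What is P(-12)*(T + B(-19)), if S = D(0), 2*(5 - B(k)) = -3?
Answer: 2003/154 ≈ 13.007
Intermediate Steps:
B(k) = 13/2 (B(k) = 5 - ½*(-3) = 5 + 3/2 = 13/2)
S = 0
P(b) = 2 (P(b) = 2 + 0 = 2)
T = 1/308 ≈ 0.0032468
P(-12)*(T + B(-19)) = 2*(1/308 + 13/2) = 2*(2003/308) = 2003/154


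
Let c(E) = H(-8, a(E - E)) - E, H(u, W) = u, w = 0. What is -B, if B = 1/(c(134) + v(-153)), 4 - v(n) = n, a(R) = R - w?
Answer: -1/15 ≈ -0.066667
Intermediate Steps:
a(R) = R (a(R) = R - 1*0 = R + 0 = R)
v(n) = 4 - n
c(E) = -8 - E
B = 1/15 (B = 1/((-8 - 1*134) + (4 - 1*(-153))) = 1/((-8 - 134) + (4 + 153)) = 1/(-142 + 157) = 1/15 ≈ 0.066667)
-B = -1*1/15 = -1/15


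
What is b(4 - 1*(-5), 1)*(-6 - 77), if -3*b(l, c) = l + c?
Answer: 830/3 ≈ 276.67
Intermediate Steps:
b(l, c) = -c/3 - l/3 (b(l, c) = -(l + c)/3 = -(c + l)/3 = -c/3 - l/3)
b(4 - 1*(-5), 1)*(-6 - 77) = (-⅓*1 - (4 - 1*(-5))/3)*(-6 - 77) = (-⅓ - (4 + 5)/3)*(-83) = (-⅓ - ⅓*9)*(-83) = (-⅓ - 3)*(-83) = -10/3*(-83) = 830/3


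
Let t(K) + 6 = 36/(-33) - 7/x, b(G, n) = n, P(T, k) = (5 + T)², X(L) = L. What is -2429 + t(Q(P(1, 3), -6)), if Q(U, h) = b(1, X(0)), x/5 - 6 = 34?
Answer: -5359477/2200 ≈ -2436.1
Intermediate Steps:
x = 200 (x = 30 + 5*34 = 30 + 170 = 200)
Q(U, h) = 0
t(K) = -15677/2200 (t(K) = -6 + (36/(-33) - 7/200) = -6 + (36*(-1/33) - 7*1/200) = -6 + (-12/11 - 7/200) = -6 - 2477/2200 = -15677/2200)
-2429 + t(Q(P(1, 3), -6)) = -2429 - 15677/2200 = -5359477/2200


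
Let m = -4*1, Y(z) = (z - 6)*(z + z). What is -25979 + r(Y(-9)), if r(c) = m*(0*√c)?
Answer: -25979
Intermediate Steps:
Y(z) = 2*z*(-6 + z) (Y(z) = (-6 + z)*(2*z) = 2*z*(-6 + z))
m = -4
r(c) = 0 (r(c) = -0*√c = -4*0 = 0)
-25979 + r(Y(-9)) = -25979 + 0 = -25979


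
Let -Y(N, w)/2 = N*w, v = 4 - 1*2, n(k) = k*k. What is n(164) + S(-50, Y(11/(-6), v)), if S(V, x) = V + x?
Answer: 80560/3 ≈ 26853.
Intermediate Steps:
n(k) = k²
v = 2 (v = 4 - 2 = 2)
Y(N, w) = -2*N*w
n(164) + S(-50, Y(11/(-6), v)) = 164² + (-50 - 2*11/(-6)*2) = 26896 + (-50 - 2*11*(-⅙)*2) = 26896 + (-50 - 2*(-11/6)*2) = 26896 + (-50 + 22/3) = 26896 - 128/3 = 80560/3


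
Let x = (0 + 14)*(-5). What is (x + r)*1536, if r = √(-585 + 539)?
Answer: -107520 + 1536*I*√46 ≈ -1.0752e+5 + 10418.0*I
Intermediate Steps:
r = I*√46 (r = √(-46) = I*√46 ≈ 6.7823*I)
x = -70 (x = 14*(-5) = -70)
(x + r)*1536 = (-70 + I*√46)*1536 = -107520 + 1536*I*√46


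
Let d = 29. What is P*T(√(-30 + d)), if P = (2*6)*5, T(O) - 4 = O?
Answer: 240 + 60*I ≈ 240.0 + 60.0*I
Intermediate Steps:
T(O) = 4 + O
P = 60 (P = 12*5 = 60)
P*T(√(-30 + d)) = 60*(4 + √(-30 + 29)) = 60*(4 + √(-1)) = 60*(4 + I) = 240 + 60*I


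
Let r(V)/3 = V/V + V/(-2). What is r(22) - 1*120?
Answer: -150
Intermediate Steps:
r(V) = 3 - 3*V/2 (r(V) = 3*(V/V + V/(-2)) = 3*(1 + V*(-1/2)) = 3*(1 - V/2) = 3 - 3*V/2)
r(22) - 1*120 = (3 - 3/2*22) - 1*120 = (3 - 33) - 120 = -30 - 120 = -150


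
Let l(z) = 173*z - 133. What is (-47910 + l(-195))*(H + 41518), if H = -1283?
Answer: -3290337830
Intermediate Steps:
l(z) = -133 + 173*z
(-47910 + l(-195))*(H + 41518) = (-47910 + (-133 + 173*(-195)))*(-1283 + 41518) = (-47910 + (-133 - 33735))*40235 = (-47910 - 33868)*40235 = -81778*40235 = -3290337830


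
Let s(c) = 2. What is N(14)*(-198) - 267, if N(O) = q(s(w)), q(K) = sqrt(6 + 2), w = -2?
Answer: -267 - 396*sqrt(2) ≈ -827.03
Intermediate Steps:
q(K) = 2*sqrt(2) (q(K) = sqrt(8) = 2*sqrt(2))
N(O) = 2*sqrt(2)
N(14)*(-198) - 267 = (2*sqrt(2))*(-198) - 267 = -396*sqrt(2) - 267 = -267 - 396*sqrt(2)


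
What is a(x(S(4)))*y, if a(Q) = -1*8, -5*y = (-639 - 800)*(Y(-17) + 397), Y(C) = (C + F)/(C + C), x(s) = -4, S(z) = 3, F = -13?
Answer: -77867168/85 ≈ -9.1608e+5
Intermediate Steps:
Y(C) = (-13 + C)/(2*C) (Y(C) = (C - 13)/(C + C) = (-13 + C)/((2*C)) = (-13 + C)*(1/(2*C)) = (-13 + C)/(2*C))
y = 9733396/85 (y = -(-639 - 800)*((½)*(-13 - 17)/(-17) + 397)/5 = -(-1439)*((½)*(-1/17)*(-30) + 397)/5 = -(-1439)*(15/17 + 397)/5 = -(-1439)*6764/(5*17) = -⅕*(-9733396/17) = 9733396/85 ≈ 1.1451e+5)
a(Q) = -8
a(x(S(4)))*y = -8*9733396/85 = -77867168/85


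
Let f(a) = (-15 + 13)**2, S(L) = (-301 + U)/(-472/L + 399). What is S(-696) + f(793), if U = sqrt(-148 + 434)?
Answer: 112901/34772 + 87*sqrt(286)/34772 ≈ 3.2892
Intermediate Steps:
U = sqrt(286) ≈ 16.912
S(L) = (-301 + sqrt(286))/(399 - 472/L) (S(L) = (-301 + sqrt(286))/(-472/L + 399) = (-301 + sqrt(286))/(399 - 472/L))
f(a) = 4 (f(a) = (-2)**2 = 4)
S(-696) + f(793) = -696*(-301 + sqrt(286))/(-472 + 399*(-696)) + 4 = -696*(-301 + sqrt(286))/(-472 - 277704) + 4 = -696*(-301 + sqrt(286))/(-278176) + 4 = -696*(-1/278176)*(-301 + sqrt(286)) + 4 = (-26187/34772 + 87*sqrt(286)/34772) + 4 = 112901/34772 + 87*sqrt(286)/34772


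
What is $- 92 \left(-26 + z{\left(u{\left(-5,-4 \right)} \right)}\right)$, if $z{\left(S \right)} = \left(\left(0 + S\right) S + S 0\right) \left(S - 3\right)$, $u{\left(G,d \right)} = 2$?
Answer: $2760$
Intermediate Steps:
$z{\left(S \right)} = S^{2} \left(-3 + S\right)$ ($z{\left(S \right)} = \left(S S + 0\right) \left(-3 + S\right) = \left(S^{2} + 0\right) \left(-3 + S\right) = S^{2} \left(-3 + S\right)$)
$- 92 \left(-26 + z{\left(u{\left(-5,-4 \right)} \right)}\right) = - 92 \left(-26 + 2^{2} \left(-3 + 2\right)\right) = - 92 \left(-26 + 4 \left(-1\right)\right) = - 92 \left(-26 - 4\right) = \left(-92\right) \left(-30\right) = 2760$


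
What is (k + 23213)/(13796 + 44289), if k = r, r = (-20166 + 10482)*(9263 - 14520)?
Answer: 50932001/58085 ≈ 876.85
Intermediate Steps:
r = 50908788 (r = -9684*(-5257) = 50908788)
k = 50908788
(k + 23213)/(13796 + 44289) = (50908788 + 23213)/(13796 + 44289) = 50932001/58085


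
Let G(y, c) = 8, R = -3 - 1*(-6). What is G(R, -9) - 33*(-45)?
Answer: 1493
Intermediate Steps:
R = 3 (R = -3 + 6 = 3)
G(R, -9) - 33*(-45) = 8 - 33*(-45) = 8 + 1485 = 1493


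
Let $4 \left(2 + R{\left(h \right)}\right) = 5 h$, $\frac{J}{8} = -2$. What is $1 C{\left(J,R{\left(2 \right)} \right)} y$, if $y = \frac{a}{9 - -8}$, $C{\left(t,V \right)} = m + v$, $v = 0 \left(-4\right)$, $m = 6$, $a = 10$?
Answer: $\frac{60}{17} \approx 3.5294$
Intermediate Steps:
$J = -16$ ($J = 8 \left(-2\right) = -16$)
$R{\left(h \right)} = -2 + \frac{5 h}{4}$
$v = 0$
$C{\left(t,V \right)} = 6$ ($C{\left(t,V \right)} = 6 + 0 = 6$)
$y = \frac{10}{17}$ ($y = \frac{10}{9 - -8} = \frac{10}{9 + 8} = \frac{10}{17} \approx 0.58823$)
$1 C{\left(J,R{\left(2 \right)} \right)} y = 1 \cdot 6 \cdot \frac{10}{17} = 6 \cdot \frac{10}{17} = \frac{60}{17}$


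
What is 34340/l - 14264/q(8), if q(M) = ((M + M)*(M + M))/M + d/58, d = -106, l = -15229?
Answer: -6329614724/13325375 ≈ -475.00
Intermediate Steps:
q(M) = -53/29 + 4*M (q(M) = ((M + M)*(M + M))/M - 106/58 = ((2*M)*(2*M))/M - 106*1/58 = (4*M²)/M - 53/29 = 4*M - 53/29 = -53/29 + 4*M)
34340/l - 14264/q(8) = 34340/(-15229) - 14264/(-53/29 + 4*8) = 34340*(-1/15229) - 14264/(-53/29 + 32) = -34340/15229 - 14264/875/29 = -34340/15229 - 14264*29/875 = -34340/15229 - 413656/875 = -6329614724/13325375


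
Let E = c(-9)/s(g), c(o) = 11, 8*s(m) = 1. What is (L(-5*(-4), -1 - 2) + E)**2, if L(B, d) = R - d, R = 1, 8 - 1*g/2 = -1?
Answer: 8464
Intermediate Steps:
g = 18 (g = 16 - 2*(-1) = 16 + 2 = 18)
L(B, d) = 1 - d
s(m) = 1/8 (s(m) = (1/8)*1 = 1/8)
E = 88 (E = 11/(1/8) = 11*8 = 88)
(L(-5*(-4), -1 - 2) + E)**2 = ((1 - (-1 - 2)) + 88)**2 = ((1 - 1*(-3)) + 88)**2 = ((1 + 3) + 88)**2 = (4 + 88)**2 = 92**2 = 8464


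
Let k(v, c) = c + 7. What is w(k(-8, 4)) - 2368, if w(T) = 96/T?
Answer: -25952/11 ≈ -2359.3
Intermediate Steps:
k(v, c) = 7 + c
w(k(-8, 4)) - 2368 = 96/(7 + 4) - 2368 = 96/11 - 2368 = -25952/11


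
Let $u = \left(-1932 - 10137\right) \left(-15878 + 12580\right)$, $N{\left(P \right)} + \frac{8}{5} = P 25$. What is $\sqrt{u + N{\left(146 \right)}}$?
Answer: $\frac{2 \sqrt{248795065}}{5} \approx 6309.3$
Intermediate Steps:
$N{\left(P \right)} = - \frac{8}{5} + 25 P$ ($N{\left(P \right)} = - \frac{8}{5} + P 25 = - \frac{8}{5} + 25 P$)
$u = 39803562$ ($u = \left(-12069\right) \left(-3298\right) = 39803562$)
$\sqrt{u + N{\left(146 \right)}} = \sqrt{39803562 + \left(- \frac{8}{5} + 25 \cdot 146\right)} = \sqrt{39803562 + \left(- \frac{8}{5} + 3650\right)} = \sqrt{39803562 + \frac{18242}{5}} = \sqrt{\frac{199036052}{5}} = \frac{2 \sqrt{248795065}}{5}$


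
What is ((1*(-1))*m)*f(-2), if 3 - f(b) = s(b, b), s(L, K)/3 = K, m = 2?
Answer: -18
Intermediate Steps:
s(L, K) = 3*K
f(b) = 3 - 3*b
((1*(-1))*m)*f(-2) = ((1*(-1))*2)*(3 - 3*(-2)) = (-1*2)*(3 + 6) = -2*9 = -18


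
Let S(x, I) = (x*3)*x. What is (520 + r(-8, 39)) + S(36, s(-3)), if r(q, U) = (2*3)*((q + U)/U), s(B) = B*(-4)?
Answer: 57366/13 ≈ 4412.8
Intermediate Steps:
s(B) = -4*B
S(x, I) = 3*x**2 (S(x, I) = (3*x)*x = 3*x**2)
r(q, U) = 6*(U + q)/U (r(q, U) = 6*((U + q)/U) = 6*(U + q)/U)
(520 + r(-8, 39)) + S(36, s(-3)) = (520 + (6 + 6*(-8)/39)) + 3*36**2 = (520 + (6 + 6*(-8)*(1/39))) + 3*1296 = (520 + (6 - 16/13)) + 3888 = (520 + 62/13) + 3888 = 6822/13 + 3888 = 57366/13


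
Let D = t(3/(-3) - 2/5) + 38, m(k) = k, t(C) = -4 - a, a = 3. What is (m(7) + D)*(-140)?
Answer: -5320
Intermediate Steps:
t(C) = -7 (t(C) = -4 - 1*3 = -4 - 3 = -7)
D = 31 (D = -7 + 38 = 31)
(m(7) + D)*(-140) = (7 + 31)*(-140) = 38*(-140) = -5320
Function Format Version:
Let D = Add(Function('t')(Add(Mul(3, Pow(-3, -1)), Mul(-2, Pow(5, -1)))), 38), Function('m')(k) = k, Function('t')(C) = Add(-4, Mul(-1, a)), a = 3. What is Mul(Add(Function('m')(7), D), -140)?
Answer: -5320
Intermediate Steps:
Function('t')(C) = -7 (Function('t')(C) = Add(-4, Mul(-1, 3)) = Add(-4, -3) = -7)
D = 31 (D = Add(-7, 38) = 31)
Mul(Add(Function('m')(7), D), -140) = Mul(Add(7, 31), -140) = Mul(38, -140) = -5320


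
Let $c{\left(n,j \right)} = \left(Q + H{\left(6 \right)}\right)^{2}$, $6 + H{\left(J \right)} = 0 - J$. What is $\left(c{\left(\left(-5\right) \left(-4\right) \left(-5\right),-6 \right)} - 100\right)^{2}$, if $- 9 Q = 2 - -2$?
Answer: $\frac{19749136}{6561} \approx 3010.1$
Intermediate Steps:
$H{\left(J \right)} = -6 - J$ ($H{\left(J \right)} = -6 + \left(0 - J\right) = -6 - J$)
$Q = - \frac{4}{9}$ ($Q = - \frac{2 - -2}{9} = - \frac{2 + 2}{9} = \left(- \frac{1}{9}\right) 4 = - \frac{4}{9} \approx -0.44444$)
$c{\left(n,j \right)} = \frac{12544}{81}$ ($c{\left(n,j \right)} = \left(- \frac{4}{9} - 12\right)^{2} = \left(- \frac{112}{9}\right)^{2} = \frac{12544}{81}$)
$\left(c{\left(\left(-5\right) \left(-4\right) \left(-5\right),-6 \right)} - 100\right)^{2} = \left(\frac{12544}{81} - 100\right)^{2} = \left(\frac{4444}{81}\right)^{2} = \frac{19749136}{6561}$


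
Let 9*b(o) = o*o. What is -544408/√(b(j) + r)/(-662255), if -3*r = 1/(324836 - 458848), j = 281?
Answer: 3266448*√354519416587105/7007797995161425 ≈ 0.0087764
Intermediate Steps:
r = 1/402036 (r = -1/(3*(324836 - 458848)) = -⅓/(-134012) = -⅓*(-1/134012) = 1/402036 ≈ 2.4873e-6)
b(o) = o²/9 (b(o) = (o*o)/9 = o²/9)
-544408/√(b(j) + r)/(-662255) = -544408/√((⅑)*281² + 1/402036)/(-662255) = -544408/√((⅑)*78961 + 1/402036)*(-1/662255) = -544408/√(78961/9 + 1/402036)*(-1/662255) = -544408*6*√354519416587105/10581721535*(-1/662255) = -3266448*√354519416587105/10581721535*(-1/662255) = 3266448*√354519416587105/7007797995161425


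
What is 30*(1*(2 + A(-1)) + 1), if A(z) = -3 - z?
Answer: 30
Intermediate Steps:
30*(1*(2 + A(-1)) + 1) = 30*(1*(2 + (-3 - 1*(-1))) + 1) = 30*(1*(2 + (-3 + 1)) + 1) = 30*(1*(2 - 2) + 1) = 30*(1*0 + 1) = 30*(0 + 1) = 30*1 = 30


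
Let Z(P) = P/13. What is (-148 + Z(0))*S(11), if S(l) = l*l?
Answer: -17908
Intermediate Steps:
S(l) = l**2
Z(P) = P/13 (Z(P) = P*(1/13) = P/13)
(-148 + Z(0))*S(11) = (-148 + (1/13)*0)*11**2 = (-148 + 0)*121 = -148*121 = -17908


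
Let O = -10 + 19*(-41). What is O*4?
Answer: -3156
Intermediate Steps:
O = -789 (O = -10 - 779 = -789)
O*4 = -789*4 = -3156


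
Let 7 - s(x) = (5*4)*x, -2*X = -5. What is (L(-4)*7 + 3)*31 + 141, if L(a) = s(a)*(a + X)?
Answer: -56169/2 ≈ -28085.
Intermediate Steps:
X = 5/2 (X = -1/2*(-5) = 5/2 ≈ 2.5000)
s(x) = 7 - 20*x (s(x) = 7 - 5*4*x = 7 - 20*x)
L(a) = (7 - 20*a)*(5/2 + a) (L(a) = (7 - 20*a)*(a + 5/2) = (7 - 20*a)*(5/2 + a))
(L(-4)*7 + 3)*31 + 141 = ((35/2 - 43*(-4) - 20*(-4)**2)*7 + 3)*31 + 141 = ((35/2 + 172 - 20*16)*7 + 3)*31 + 141 = ((35/2 + 172 - 320)*7 + 3)*31 + 141 = (-261/2*7 + 3)*31 + 141 = (-1827/2 + 3)*31 + 141 = -1821/2*31 + 141 = -56451/2 + 141 = -56169/2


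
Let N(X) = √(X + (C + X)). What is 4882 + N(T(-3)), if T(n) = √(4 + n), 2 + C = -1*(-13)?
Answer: 4882 + √13 ≈ 4885.6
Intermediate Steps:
C = 11 (C = -2 - 1*(-13) = -2 + 13 = 11)
N(X) = √(11 + 2*X) (N(X) = √(X + (11 + X)) = √(11 + 2*X))
4882 + N(T(-3)) = 4882 + √(11 + 2*√(4 - 3)) = 4882 + √(11 + 2*√1) = 4882 + √(11 + 2*1) = 4882 + √(11 + 2) = 4882 + √13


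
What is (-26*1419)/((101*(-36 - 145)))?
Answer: 36894/18281 ≈ 2.0182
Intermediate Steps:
(-26*1419)/((101*(-36 - 145))) = -36894/(101*(-181)) = -36894/(-18281) = -36894*(-1/18281) = 36894/18281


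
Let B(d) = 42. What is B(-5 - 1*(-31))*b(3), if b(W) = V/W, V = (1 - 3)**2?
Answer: 56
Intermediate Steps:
V = 4 (V = (-2)**2 = 4)
b(W) = 4/W
B(-5 - 1*(-31))*b(3) = 42*(4/3) = 56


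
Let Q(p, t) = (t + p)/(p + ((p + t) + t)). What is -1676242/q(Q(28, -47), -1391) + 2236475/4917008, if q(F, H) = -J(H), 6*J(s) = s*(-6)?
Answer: 8245206260661/6839558128 ≈ 1205.5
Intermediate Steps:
J(s) = -s (J(s) = (s*(-6))/6 = (-6*s)/6 = -s)
Q(p, t) = (p + t)/(2*p + 2*t) (Q(p, t) = (p + t)/(p + (p + 2*t)) = (p + t)/(2*p + 2*t))
q(F, H) = H (q(F, H) = -(-1)*H = H)
-1676242/q(Q(28, -47), -1391) + 2236475/4917008 = -1676242/(-1391) + 2236475/4917008 = -1676242*(-1/1391) + 2236475*(1/4917008) = 1676242/1391 + 2236475/4917008 = 8245206260661/6839558128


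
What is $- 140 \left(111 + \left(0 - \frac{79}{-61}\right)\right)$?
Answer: $- \frac{959000}{61} \approx -15721.0$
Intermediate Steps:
$- 140 \left(111 + \left(0 - \frac{79}{-61}\right)\right) = - 140 \left(111 + \left(0 - 79 \left(- \frac{1}{61}\right)\right)\right) = - 140 \left(111 + \left(0 - - \frac{79}{61}\right)\right) = - 140 \left(111 + \left(0 + \frac{79}{61}\right)\right) = - 140 \left(111 + \frac{79}{61}\right) = \left(-140\right) \frac{6850}{61} = - \frac{959000}{61}$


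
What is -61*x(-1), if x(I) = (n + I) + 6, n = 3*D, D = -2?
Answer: 61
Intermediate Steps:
n = -6 (n = 3*(-2) = -6)
x(I) = I (x(I) = (-6 + I) + 6 = I)
-61*x(-1) = -61*(-1) = 61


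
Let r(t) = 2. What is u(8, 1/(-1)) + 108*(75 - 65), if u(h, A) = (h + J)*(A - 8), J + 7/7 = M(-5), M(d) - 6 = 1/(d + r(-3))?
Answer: 966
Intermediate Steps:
M(d) = 6 + 1/(2 + d) (M(d) = 6 + 1/(d + 2) = 6 + 1/(2 + d))
J = 14/3 (J = -1 + (13 + 6*(-5))/(2 - 5) = -1 + (13 - 30)/(-3) = -1 - 1/3*(-17) = -1 + 17/3 = 14/3 ≈ 4.6667)
u(h, A) = (-8 + A)*(14/3 + h) (u(h, A) = (h + 14/3)*(A - 8) = (14/3 + h)*(-8 + A) = (-8 + A)*(14/3 + h))
u(8, 1/(-1)) + 108*(75 - 65) = (-112/3 - 8*8 + (14/3)/(-1) + 8/(-1)) + 108*(75 - 65) = (-112/3 - 64 + (14/3)*(-1) - 1*8) + 108*10 = (-112/3 - 64 - 14/3 - 8) + 1080 = -114 + 1080 = 966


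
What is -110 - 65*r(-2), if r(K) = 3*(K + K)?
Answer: 670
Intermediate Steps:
r(K) = 6*K (r(K) = 3*(2*K) = 6*K)
-110 - 65*r(-2) = -110 - 390*(-2) = -110 - 65*(-12) = -110 + 780 = 670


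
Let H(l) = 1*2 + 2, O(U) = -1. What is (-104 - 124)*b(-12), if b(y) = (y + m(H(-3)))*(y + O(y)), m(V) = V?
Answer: -23712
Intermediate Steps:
H(l) = 4 (H(l) = 2 + 2 = 4)
b(y) = (-1 + y)*(4 + y) (b(y) = (y + 4)*(y - 1) = (4 + y)*(-1 + y) = (-1 + y)*(4 + y))
(-104 - 124)*b(-12) = (-104 - 124)*(-4 + (-12)² + 3*(-12)) = -228*(-4 + 144 - 36) = -228*104 = -23712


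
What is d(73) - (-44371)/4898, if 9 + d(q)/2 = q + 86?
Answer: 1513771/4898 ≈ 309.06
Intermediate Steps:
d(q) = 154 + 2*q (d(q) = -18 + 2*(q + 86) = -18 + 2*(86 + q) = -18 + (172 + 2*q) = 154 + 2*q)
d(73) - (-44371)/4898 = (154 + 2*73) - (-44371)/4898 = (154 + 146) - (-44371)/4898 = 300 - 1*(-44371/4898) = 300 + 44371/4898 = 1513771/4898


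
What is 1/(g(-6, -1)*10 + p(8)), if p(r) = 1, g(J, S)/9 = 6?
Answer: 1/541 ≈ 0.0018484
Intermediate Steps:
g(J, S) = 54 (g(J, S) = 9*6 = 54)
1/(g(-6, -1)*10 + p(8)) = 1/(54*10 + 1) = 1/(540 + 1) = 1/541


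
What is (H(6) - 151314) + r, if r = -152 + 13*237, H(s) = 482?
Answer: -147903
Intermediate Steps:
r = 2929 (r = -152 + 3081 = 2929)
(H(6) - 151314) + r = (482 - 151314) + 2929 = -150832 + 2929 = -147903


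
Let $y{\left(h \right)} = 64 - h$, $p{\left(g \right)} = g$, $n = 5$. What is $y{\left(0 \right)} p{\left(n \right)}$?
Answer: $320$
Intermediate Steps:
$y{\left(0 \right)} p{\left(n \right)} = \left(64 - 0\right) 5 = \left(64 + 0\right) 5 = 64 \cdot 5 = 320$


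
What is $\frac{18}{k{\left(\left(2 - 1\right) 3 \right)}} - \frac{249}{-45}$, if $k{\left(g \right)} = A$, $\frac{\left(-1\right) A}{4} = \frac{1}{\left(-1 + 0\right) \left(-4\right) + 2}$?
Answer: $- \frac{322}{15} \approx -21.467$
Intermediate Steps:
$A = - \frac{2}{3}$ ($A = - \frac{4}{\left(-1 + 0\right) \left(-4\right) + 2} = - \frac{4}{\left(-1\right) \left(-4\right) + 2} = - \frac{4}{4 + 2} = - \frac{4}{6} = \left(-4\right) \frac{1}{6} = - \frac{2}{3} \approx -0.66667$)
$k{\left(g \right)} = - \frac{2}{3}$
$\frac{18}{k{\left(\left(2 - 1\right) 3 \right)}} - \frac{249}{-45} = \frac{18}{- \frac{2}{3}} - \frac{249}{-45} = 18 \left(- \frac{3}{2}\right) - - \frac{83}{15} = -27 + \frac{83}{15} = - \frac{322}{15}$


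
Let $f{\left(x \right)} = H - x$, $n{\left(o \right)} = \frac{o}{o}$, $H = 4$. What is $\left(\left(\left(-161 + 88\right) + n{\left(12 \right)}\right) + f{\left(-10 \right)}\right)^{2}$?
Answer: $3364$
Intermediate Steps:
$n{\left(o \right)} = 1$
$f{\left(x \right)} = 4 - x$
$\left(\left(\left(-161 + 88\right) + n{\left(12 \right)}\right) + f{\left(-10 \right)}\right)^{2} = \left(\left(\left(-161 + 88\right) + 1\right) + \left(4 - -10\right)\right)^{2} = \left(\left(-73 + 1\right) + \left(4 + 10\right)\right)^{2} = \left(-72 + 14\right)^{2} = \left(-58\right)^{2} = 3364$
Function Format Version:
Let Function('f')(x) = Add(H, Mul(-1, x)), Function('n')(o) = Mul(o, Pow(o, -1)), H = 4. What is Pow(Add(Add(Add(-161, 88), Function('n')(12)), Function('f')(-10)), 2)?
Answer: 3364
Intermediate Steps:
Function('n')(o) = 1
Function('f')(x) = Add(4, Mul(-1, x))
Pow(Add(Add(Add(-161, 88), Function('n')(12)), Function('f')(-10)), 2) = Pow(Add(Add(Add(-161, 88), 1), Add(4, Mul(-1, -10))), 2) = Pow(Add(Add(-73, 1), Add(4, 10)), 2) = Pow(Add(-72, 14), 2) = Pow(-58, 2) = 3364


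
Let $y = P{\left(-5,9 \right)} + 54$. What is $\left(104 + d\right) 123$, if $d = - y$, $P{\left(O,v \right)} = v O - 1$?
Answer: $11808$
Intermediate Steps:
$P{\left(O,v \right)} = -1 + O v$ ($P{\left(O,v \right)} = O v - 1 = -1 + O v$)
$y = 8$ ($y = \left(-1 - 45\right) + 54 = -46 + 54 = 8$)
$d = -8$ ($d = \left(-1\right) 8 = -8$)
$\left(104 + d\right) 123 = \left(104 - 8\right) 123 = 96 \cdot 123 = 11808$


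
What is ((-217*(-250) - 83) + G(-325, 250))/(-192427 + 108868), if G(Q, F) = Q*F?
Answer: 3869/11937 ≈ 0.32412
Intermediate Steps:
G(Q, F) = F*Q
((-217*(-250) - 83) + G(-325, 250))/(-192427 + 108868) = ((-217*(-250) - 83) + 250*(-325))/(-192427 + 108868) = ((54250 - 83) - 81250)/(-83559) = (54167 - 81250)*(-1/83559) = -27083*(-1/83559) = 3869/11937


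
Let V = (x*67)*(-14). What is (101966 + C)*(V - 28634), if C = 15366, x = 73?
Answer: -11393875856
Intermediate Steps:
V = -68474 (V = (73*67)*(-14) = 4891*(-14) = -68474)
(101966 + C)*(V - 28634) = (101966 + 15366)*(-68474 - 28634) = 117332*(-97108) = -11393875856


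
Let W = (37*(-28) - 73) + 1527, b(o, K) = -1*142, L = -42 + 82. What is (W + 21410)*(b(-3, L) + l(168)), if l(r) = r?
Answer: 567528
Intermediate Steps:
L = 40
b(o, K) = -142
W = 418 (W = (-1036 - 73) + 1527 = -1109 + 1527 = 418)
(W + 21410)*(b(-3, L) + l(168)) = (418 + 21410)*(-142 + 168) = 21828*26 = 567528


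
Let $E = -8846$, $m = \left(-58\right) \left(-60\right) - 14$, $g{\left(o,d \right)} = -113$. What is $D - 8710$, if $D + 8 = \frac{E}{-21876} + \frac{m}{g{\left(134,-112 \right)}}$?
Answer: $- \frac{10812807001}{1235994} \approx -8748.3$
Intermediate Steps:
$m = 3466$ ($m = 3480 - 14 = 3466$)
$D = - \frac{47299261}{1235994}$ ($D = -8 + \left(- \frac{8846}{-21876} + \frac{3466}{-113}\right) = -8 + \left(\left(-8846\right) \left(- \frac{1}{21876}\right) + 3466 \left(- \frac{1}{113}\right)\right) = -8 + \left(\frac{4423}{10938} - \frac{3466}{113}\right) = -8 - \frac{37411309}{1235994} = - \frac{47299261}{1235994} \approx -38.268$)
$D - 8710 = - \frac{47299261}{1235994} - 8710 = - \frac{10812807001}{1235994}$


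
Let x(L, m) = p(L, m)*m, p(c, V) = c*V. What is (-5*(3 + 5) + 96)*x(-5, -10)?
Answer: -28000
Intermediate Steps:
p(c, V) = V*c
x(L, m) = L*m² (x(L, m) = (m*L)*m = (L*m)*m = L*m²)
(-5*(3 + 5) + 96)*x(-5, -10) = (-5*(3 + 5) + 96)*(-5*(-10)²) = (-5*8 + 96)*(-5*100) = (-40 + 96)*(-500) = 56*(-500) = -28000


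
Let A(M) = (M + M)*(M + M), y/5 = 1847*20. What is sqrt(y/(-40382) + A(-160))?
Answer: 15*sqrt(185529808958)/20191 ≈ 319.99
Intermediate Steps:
y = 184700 (y = 5*(1847*20) = 5*36940 = 184700)
A(M) = 4*M**2 (A(M) = (2*M)*(2*M) = 4*M**2)
sqrt(y/(-40382) + A(-160)) = sqrt(184700/(-40382) + 4*(-160)**2) = sqrt(184700*(-1/40382) + 4*25600) = sqrt(-92350/20191 + 102400) = sqrt(2067466050/20191) = 15*sqrt(185529808958)/20191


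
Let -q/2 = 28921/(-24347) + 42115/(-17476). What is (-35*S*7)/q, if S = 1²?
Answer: -52122301070/1530797301 ≈ -34.049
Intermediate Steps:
S = 1
q = 1530797301/212744086 (q = -2*(28921/(-24347) + 42115/(-17476)) = -2*(28921*(-1/24347) + 42115*(-1/17476)) = -2*(-28921/24347 - 42115/17476) = -2*(-1530797301/425488172) = 1530797301/212744086 ≈ 7.1955)
(-35*S*7)/q = (-35*1*7)/(1530797301/212744086) = -35*7*(212744086/1530797301) = -245*212744086/1530797301 = -52122301070/1530797301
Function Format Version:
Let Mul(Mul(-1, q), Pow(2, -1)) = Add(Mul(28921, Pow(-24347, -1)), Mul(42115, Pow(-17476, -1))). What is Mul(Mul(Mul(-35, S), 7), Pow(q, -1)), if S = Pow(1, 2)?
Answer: Rational(-52122301070, 1530797301) ≈ -34.049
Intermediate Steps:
S = 1
q = Rational(1530797301, 212744086) (q = Mul(-2, Add(Mul(28921, Pow(-24347, -1)), Mul(42115, Pow(-17476, -1)))) = Mul(-2, Add(Mul(28921, Rational(-1, 24347)), Mul(42115, Rational(-1, 17476)))) = Mul(-2, Add(Rational(-28921, 24347), Rational(-42115, 17476))) = Mul(-2, Rational(-1530797301, 425488172)) = Rational(1530797301, 212744086) ≈ 7.1955)
Mul(Mul(Mul(-35, S), 7), Pow(q, -1)) = Mul(Mul(Mul(-35, 1), 7), Pow(Rational(1530797301, 212744086), -1)) = Mul(Mul(-35, 7), Rational(212744086, 1530797301)) = Mul(-245, Rational(212744086, 1530797301)) = Rational(-52122301070, 1530797301)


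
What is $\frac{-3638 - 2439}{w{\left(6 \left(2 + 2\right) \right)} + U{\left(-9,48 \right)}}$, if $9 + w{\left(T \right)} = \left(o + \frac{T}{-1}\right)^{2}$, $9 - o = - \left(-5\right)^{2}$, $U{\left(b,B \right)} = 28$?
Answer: $- \frac{6077}{119} \approx -51.067$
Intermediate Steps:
$o = 34$ ($o = 9 - - \left(-5\right)^{2} = 9 - \left(-1\right) 25 = 9 - -25 = 9 + 25 = 34$)
$w{\left(T \right)} = -9 + \left(34 - T\right)^{2}$ ($w{\left(T \right)} = -9 + \left(34 + \frac{T}{-1}\right)^{2} = -9 + \left(34 + T \left(-1\right)\right)^{2} = -9 + \left(34 - T\right)^{2}$)
$\frac{-3638 - 2439}{w{\left(6 \left(2 + 2\right) \right)} + U{\left(-9,48 \right)}} = \frac{-3638 - 2439}{\left(-9 + \left(-34 + 6 \left(2 + 2\right)\right)^{2}\right) + 28} = - \frac{6077}{\left(-9 + \left(-34 + 6 \cdot 4\right)^{2}\right) + 28} = - \frac{6077}{\left(-9 + \left(-34 + 24\right)^{2}\right) + 28} = - \frac{6077}{\left(-9 + \left(-10\right)^{2}\right) + 28} = - \frac{6077}{\left(-9 + 100\right) + 28} = - \frac{6077}{91 + 28} = - \frac{6077}{119}$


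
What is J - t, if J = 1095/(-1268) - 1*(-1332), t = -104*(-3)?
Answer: 1292265/1268 ≈ 1019.1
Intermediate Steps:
t = 312
J = 1687881/1268 (J = 1095*(-1/1268) + 1332 = -1095/1268 + 1332 = 1687881/1268 ≈ 1331.1)
J - t = 1687881/1268 - 1*312 = 1687881/1268 - 312 = 1292265/1268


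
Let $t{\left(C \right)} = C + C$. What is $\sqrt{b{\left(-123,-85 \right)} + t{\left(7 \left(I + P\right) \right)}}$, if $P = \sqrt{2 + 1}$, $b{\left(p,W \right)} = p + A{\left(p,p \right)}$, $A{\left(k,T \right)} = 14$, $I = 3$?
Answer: $\sqrt{-67 + 14 \sqrt{3}} \approx 6.5384 i$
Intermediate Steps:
$b{\left(p,W \right)} = 14 + p$ ($b{\left(p,W \right)} = p + 14 = 14 + p$)
$P = \sqrt{3} \approx 1.732$
$t{\left(C \right)} = 2 C$
$\sqrt{b{\left(-123,-85 \right)} + t{\left(7 \left(I + P\right) \right)}} = \sqrt{\left(14 - 123\right) + 2 \cdot 7 \left(3 + \sqrt{3}\right)} = \sqrt{-109 + 2 \left(21 + 7 \sqrt{3}\right)} = \sqrt{-109 + \left(42 + 14 \sqrt{3}\right)} = \sqrt{-67 + 14 \sqrt{3}}$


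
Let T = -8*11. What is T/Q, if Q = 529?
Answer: -88/529 ≈ -0.16635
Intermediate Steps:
T = -88
T/Q = -88/529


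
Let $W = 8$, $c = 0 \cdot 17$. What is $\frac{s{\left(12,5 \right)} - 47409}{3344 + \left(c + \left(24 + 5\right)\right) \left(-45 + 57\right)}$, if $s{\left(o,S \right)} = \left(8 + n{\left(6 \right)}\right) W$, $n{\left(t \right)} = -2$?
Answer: $- \frac{47361}{3692} \approx -12.828$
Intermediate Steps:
$c = 0$
$s{\left(o,S \right)} = 48$ ($s{\left(o,S \right)} = \left(8 - 2\right) 8 = 6 \cdot 8 = 48$)
$\frac{s{\left(12,5 \right)} - 47409}{3344 + \left(c + \left(24 + 5\right)\right) \left(-45 + 57\right)} = \frac{48 - 47409}{3344 + \left(0 + \left(24 + 5\right)\right) \left(-45 + 57\right)} = - \frac{47361}{3344 + \left(0 + 29\right) 12} = - \frac{47361}{3344 + 29 \cdot 12} = - \frac{47361}{3344 + 348} = - \frac{47361}{3692}$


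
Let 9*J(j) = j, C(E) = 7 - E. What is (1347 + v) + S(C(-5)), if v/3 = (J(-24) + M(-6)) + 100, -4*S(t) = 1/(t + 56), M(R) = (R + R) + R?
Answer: 431119/272 ≈ 1585.0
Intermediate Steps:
J(j) = j/9
M(R) = 3*R (M(R) = 2*R + R = 3*R)
S(t) = -1/(4*(56 + t)) (S(t) = -1/(4*(t + 56)) = -1/(4*(56 + t)))
v = 238 (v = 3*(((⅑)*(-24) + 3*(-6)) + 100) = 3*((-8/3 - 18) + 100) = 3*(-62/3 + 100) = 3*(238/3) = 238)
(1347 + v) + S(C(-5)) = (1347 + 238) - 1/(224 + 4*(7 - 1*(-5))) = 1585 - 1/(224 + 4*(7 + 5)) = 1585 - 1/(224 + 4*12) = 1585 - 1/(224 + 48) = 1585 - 1/272 = 431119/272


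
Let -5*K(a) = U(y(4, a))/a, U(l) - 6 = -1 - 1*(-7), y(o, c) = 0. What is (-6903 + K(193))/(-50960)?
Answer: 6661407/49176400 ≈ 0.13546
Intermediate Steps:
U(l) = 12 (U(l) = 6 + (-1 - 1*(-7)) = 6 + (-1 + 7) = 6 + 6 = 12)
K(a) = -12/(5*a)
(-6903 + K(193))/(-50960) = (-6903 - 12/5/193)/(-50960) = (-6903 - 12/5*1/193)*(-1/50960) = (-6903 - 12/965)*(-1/50960) = -6661407/965*(-1/50960) = 6661407/49176400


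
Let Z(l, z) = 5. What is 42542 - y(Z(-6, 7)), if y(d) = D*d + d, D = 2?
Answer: 42527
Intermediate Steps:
y(d) = 3*d (y(d) = 2*d + d = 3*d)
42542 - y(Z(-6, 7)) = 42542 - 3*5 = 42542 - 1*15 = 42542 - 15 = 42527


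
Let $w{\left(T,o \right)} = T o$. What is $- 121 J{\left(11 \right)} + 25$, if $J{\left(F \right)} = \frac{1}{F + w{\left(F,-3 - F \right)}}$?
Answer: $\frac{336}{13} \approx 25.846$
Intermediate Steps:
$J{\left(F \right)} = \frac{1}{F + F \left(-3 - F\right)}$
$- 121 J{\left(11 \right)} + 25 = - 121 \left(- \frac{1}{11 \left(2 + 11\right)}\right) + 25 = - 121 \left(\left(-1\right) \frac{1}{11} \cdot \frac{1}{13}\right) + 25 = \left(-121\right) \left(- \frac{1}{143}\right) + 25 = \frac{11}{13} + 25 = \frac{336}{13}$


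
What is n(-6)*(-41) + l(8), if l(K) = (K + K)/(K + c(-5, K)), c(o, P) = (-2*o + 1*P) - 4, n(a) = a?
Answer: 2714/11 ≈ 246.73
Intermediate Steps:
c(o, P) = -4 + P - 2*o (c(o, P) = (-2*o + P) - 4 = (P - 2*o) - 4 = -4 + P - 2*o)
l(K) = 2*K/(6 + 2*K) (l(K) = (K + K)/(K + (-4 + K - 2*(-5))) = (2*K)/(K + (-4 + K + 10)) = (2*K)/(K + (6 + K)) = (2*K)/(6 + 2*K) = 2*K/(6 + 2*K))
n(-6)*(-41) + l(8) = -6*(-41) + 8/(3 + 8) = 246 + 8/11 = 2714/11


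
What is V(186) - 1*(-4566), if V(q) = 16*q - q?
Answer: 7356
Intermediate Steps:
V(q) = 15*q
V(186) - 1*(-4566) = 15*186 - 1*(-4566) = 2790 + 4566 = 7356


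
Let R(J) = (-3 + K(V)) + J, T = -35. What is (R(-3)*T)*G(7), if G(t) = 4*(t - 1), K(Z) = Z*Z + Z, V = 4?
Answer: -11760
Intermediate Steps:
K(Z) = Z + Z² (K(Z) = Z² + Z = Z + Z²)
R(J) = 17 + J (R(J) = (-3 + 4*(1 + 4)) + J = (-3 + 4*5) + J = (-3 + 20) + J = 17 + J)
G(t) = -4 + 4*t (G(t) = 4*(-1 + t) = -4 + 4*t)
(R(-3)*T)*G(7) = ((17 - 3)*(-35))*(-4 + 4*7) = (14*(-35))*(-4 + 28) = -490*24 = -11760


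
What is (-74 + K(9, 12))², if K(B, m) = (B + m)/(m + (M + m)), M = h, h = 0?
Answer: 342225/64 ≈ 5347.3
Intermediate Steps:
M = 0
K(B, m) = (B + m)/(2*m) (K(B, m) = (B + m)/(m + (0 + m)) = (B + m)/(m + m) = (B + m)/((2*m)) = (B + m)*(1/(2*m)) = (B + m)/(2*m))
(-74 + K(9, 12))² = (-74 + (½)*(9 + 12)/12)² = (-74 + (½)*(1/12)*21)² = (-74 + 7/8)² = (-585/8)² = 342225/64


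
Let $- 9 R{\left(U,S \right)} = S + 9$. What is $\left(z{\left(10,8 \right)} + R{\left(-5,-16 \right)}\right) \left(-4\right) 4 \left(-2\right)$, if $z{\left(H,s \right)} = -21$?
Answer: $- \frac{5824}{9} \approx -647.11$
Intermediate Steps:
$R{\left(U,S \right)} = -1 - \frac{S}{9}$ ($R{\left(U,S \right)} = - \frac{S + 9}{9} = - \frac{9 + S}{9} = -1 - \frac{S}{9}$)
$\left(z{\left(10,8 \right)} + R{\left(-5,-16 \right)}\right) \left(-4\right) 4 \left(-2\right) = \left(-21 - - \frac{7}{9}\right) \left(-4\right) 4 \left(-2\right) = \left(-21 + \left(-1 + \frac{16}{9}\right)\right) \left(\left(-16\right) \left(-2\right)\right) = \left(-21 + \frac{7}{9}\right) 32 = \left(- \frac{182}{9}\right) 32 = - \frac{5824}{9}$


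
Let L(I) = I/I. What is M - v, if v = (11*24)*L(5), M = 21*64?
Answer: 1080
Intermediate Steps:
M = 1344
L(I) = 1
v = 264 (v = (11*24)*1 = 264*1 = 264)
M - v = 1344 - 1*264 = 1344 - 264 = 1080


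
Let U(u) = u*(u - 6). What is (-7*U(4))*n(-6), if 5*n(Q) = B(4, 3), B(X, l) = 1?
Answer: 56/5 ≈ 11.200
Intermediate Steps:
n(Q) = 1/5 (n(Q) = (1/5)*1 = 1/5)
U(u) = u*(-6 + u)
(-7*U(4))*n(-6) = -28*(-6 + 4)*(1/5) = -28*(-2)*(1/5) = -7*(-8)*(1/5) = 56*(1/5) = 56/5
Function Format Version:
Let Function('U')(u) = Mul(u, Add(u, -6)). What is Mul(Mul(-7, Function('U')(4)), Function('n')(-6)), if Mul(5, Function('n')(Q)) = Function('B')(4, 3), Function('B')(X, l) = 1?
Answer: Rational(56, 5) ≈ 11.200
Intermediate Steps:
Function('n')(Q) = Rational(1, 5) (Function('n')(Q) = Mul(Rational(1, 5), 1) = Rational(1, 5))
Function('U')(u) = Mul(u, Add(-6, u))
Mul(Mul(-7, Function('U')(4)), Function('n')(-6)) = Mul(Mul(-7, Mul(4, Add(-6, 4))), Rational(1, 5)) = Mul(Mul(-7, Mul(4, -2)), Rational(1, 5)) = Mul(Mul(-7, -8), Rational(1, 5)) = Mul(56, Rational(1, 5)) = Rational(56, 5)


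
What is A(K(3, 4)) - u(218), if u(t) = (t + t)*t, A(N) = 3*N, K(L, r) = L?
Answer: -95039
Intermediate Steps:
u(t) = 2*t² (u(t) = (2*t)*t = 2*t²)
A(K(3, 4)) - u(218) = 3*3 - 2*218² = 9 - 2*47524 = 9 - 1*95048 = 9 - 95048 = -95039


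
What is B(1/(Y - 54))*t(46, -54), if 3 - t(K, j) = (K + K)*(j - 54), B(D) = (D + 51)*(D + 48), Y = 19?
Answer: 29770644504/1225 ≈ 2.4303e+7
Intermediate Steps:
B(D) = (48 + D)*(51 + D) (B(D) = (51 + D)*(48 + D) = (48 + D)*(51 + D))
t(K, j) = 3 - 2*K*(-54 + j) (t(K, j) = 3 - (K + K)*(j - 54) = 3 - 2*K*(-54 + j))
B(1/(Y - 54))*t(46, -54) = (2448 + (1/(19 - 54))**2 + 99/(19 - 54))*(3 + 108*46 - 2*46*(-54)) = (2448 + (1/(-35))**2 + 99/(-35))*(3 + 4968 + 4968) = (2448 + (-1/35)**2 + 99*(-1/35))*9939 = (2448 + 1/1225 - 99/35)*9939 = (2995336/1225)*9939 = 29770644504/1225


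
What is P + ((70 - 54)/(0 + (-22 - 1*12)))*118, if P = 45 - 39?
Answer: -842/17 ≈ -49.529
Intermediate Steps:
P = 6
P + ((70 - 54)/(0 + (-22 - 1*12)))*118 = 6 + ((70 - 54)/(0 + (-22 - 1*12)))*118 = 6 + (16/(0 + (-22 - 12)))*118 = 6 + (16/(0 - 34))*118 = 6 + (16/(-34))*118 = 6 + (16*(-1/34))*118 = 6 - 8/17*118 = 6 - 944/17 = -842/17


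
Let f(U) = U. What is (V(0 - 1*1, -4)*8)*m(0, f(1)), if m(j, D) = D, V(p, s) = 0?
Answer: 0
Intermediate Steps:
(V(0 - 1*1, -4)*8)*m(0, f(1)) = (0*8)*1 = 0*1 = 0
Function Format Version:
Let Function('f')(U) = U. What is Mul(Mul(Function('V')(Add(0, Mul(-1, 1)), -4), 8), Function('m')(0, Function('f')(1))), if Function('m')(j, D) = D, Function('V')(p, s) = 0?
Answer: 0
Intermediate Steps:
Mul(Mul(Function('V')(Add(0, Mul(-1, 1)), -4), 8), Function('m')(0, Function('f')(1))) = Mul(Mul(0, 8), 1) = Mul(0, 1) = 0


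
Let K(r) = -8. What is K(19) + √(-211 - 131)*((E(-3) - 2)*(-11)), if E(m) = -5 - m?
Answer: -8 + 132*I*√38 ≈ -8.0 + 813.7*I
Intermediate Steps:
K(19) + √(-211 - 131)*((E(-3) - 2)*(-11)) = -8 + √(-211 - 131)*(((-5 - 1*(-3)) - 2)*(-11)) = -8 + √(-342)*(((-5 + 3) - 2)*(-11)) = -8 + (3*I*√38)*((-2 - 2)*(-11)) = -8 + (3*I*√38)*(-4*(-11)) = -8 + (3*I*√38)*44 = -8 + 132*I*√38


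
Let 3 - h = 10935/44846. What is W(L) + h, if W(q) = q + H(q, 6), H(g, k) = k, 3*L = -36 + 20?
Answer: 460501/134538 ≈ 3.4228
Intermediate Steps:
L = -16/3 (L = (-36 + 20)/3 = (⅓)*(-16) = -16/3 ≈ -5.3333)
h = 123603/44846 (h = 3 - 10935/44846 = 123603/44846 ≈ 2.7562)
W(q) = 6 + q (W(q) = q + 6 = 6 + q)
W(L) + h = (6 - 16/3) + 123603/44846 = ⅔ + 123603/44846 = 460501/134538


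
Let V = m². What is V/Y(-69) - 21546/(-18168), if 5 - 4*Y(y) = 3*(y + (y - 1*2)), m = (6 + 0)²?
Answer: 17223327/1286900 ≈ 13.384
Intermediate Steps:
m = 36 (m = 6² = 36)
Y(y) = 11/4 - 3*y/2 (Y(y) = 5/4 - 3*(y + (y - 1*2))/4 = 5/4 - 3*(y + (y - 2))/4 = 5/4 - 3*(y + (-2 + y))/4 = 5/4 - 3*(-2 + 2*y)/4 = 5/4 - (-6 + 6*y)/4 = 5/4 + (3/2 - 3*y/2) = 11/4 - 3*y/2)
V = 1296 (V = 36² = 1296)
V/Y(-69) - 21546/(-18168) = 1296/(11/4 - 3/2*(-69)) - 21546/(-18168) = 1296/(11/4 + 207/2) - 21546*(-1/18168) = 1296/(425/4) + 3591/3028 = 1296*(4/425) + 3591/3028 = 5184/425 + 3591/3028 = 17223327/1286900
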